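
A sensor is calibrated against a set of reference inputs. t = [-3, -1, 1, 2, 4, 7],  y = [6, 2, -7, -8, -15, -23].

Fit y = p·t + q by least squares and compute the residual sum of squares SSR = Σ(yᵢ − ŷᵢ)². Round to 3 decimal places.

With design matrix X, XᵀX = [[80, 10]; [10, 6]] and Xᵀy = [-264, -45]ᵀ.
Δ = 80·6 − 10² = 380.
p = ((-264)·6 − 10·(-45))/380 = -567/190; q = (80·(-45) − 10·(-264))/380 = -48/19.
Residuals: -81/190, 293/190, -283/190, 47/95, -51/95, 79/190; SSR = 521/95.

SSR = 5.484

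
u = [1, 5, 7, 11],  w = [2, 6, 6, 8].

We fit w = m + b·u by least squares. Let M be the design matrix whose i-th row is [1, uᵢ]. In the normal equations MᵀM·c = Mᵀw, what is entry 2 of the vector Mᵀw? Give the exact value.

162

Entry 2 ↔ basis u, so (Mᵀw)_{2} = Σᵢ (u)·wᵢ = (1)·(2) + (5)·(6) + (7)·(6) + (11)·(8) = 162.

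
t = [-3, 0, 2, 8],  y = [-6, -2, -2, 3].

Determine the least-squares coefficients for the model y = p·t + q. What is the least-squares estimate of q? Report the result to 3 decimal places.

q = -3.108

The normal equations are: 77·p + 7·q = 38;  7·p + 4·q = -7.
(Σt·t = 77, Σt = 7, Σ1 = 4, Σt·y = 38, Σy = -7.)
Determinant 77·4 − 7² = 259.
p = (38·4 − 7·(-7))/259 = 201/259; q = (77·(-7) − 7·38)/259 = -115/37.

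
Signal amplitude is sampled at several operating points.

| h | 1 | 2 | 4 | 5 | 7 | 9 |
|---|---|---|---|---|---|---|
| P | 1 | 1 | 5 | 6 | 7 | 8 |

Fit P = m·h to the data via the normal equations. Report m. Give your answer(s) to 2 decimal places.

Compute the Gram sums: Σh·h = 176.
For AᵀP: Σh·P = 174.
m = 174/176 = 0.988636.

m = 0.99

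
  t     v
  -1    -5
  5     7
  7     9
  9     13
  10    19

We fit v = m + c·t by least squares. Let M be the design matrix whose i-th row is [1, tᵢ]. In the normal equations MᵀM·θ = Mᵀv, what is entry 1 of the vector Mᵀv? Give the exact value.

Entry 1 ↔ basis 1, so (Mᵀv)_{1} = Σᵢ vᵢ = (1)·(-5) + (1)·(7) + (1)·(9) + (1)·(13) + (1)·(19) = 43.

43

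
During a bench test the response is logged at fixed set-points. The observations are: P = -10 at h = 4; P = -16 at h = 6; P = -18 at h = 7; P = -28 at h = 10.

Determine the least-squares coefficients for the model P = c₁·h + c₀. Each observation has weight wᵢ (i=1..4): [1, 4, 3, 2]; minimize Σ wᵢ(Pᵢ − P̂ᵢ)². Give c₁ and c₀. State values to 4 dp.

c₁ = -2.9903, c₀ = 2.2330

With design matrix M, MᵀWM = [[507, 69]; [69, 10]] and MᵀWP = [-1362, -184]ᵀ.
Determinant 507·10 − 69² = 309.
c₁ = ((-1362)·10 − 69·(-184))/309 = -308/103; c₀ = (507·(-184) − 69·(-1362))/309 = 230/103.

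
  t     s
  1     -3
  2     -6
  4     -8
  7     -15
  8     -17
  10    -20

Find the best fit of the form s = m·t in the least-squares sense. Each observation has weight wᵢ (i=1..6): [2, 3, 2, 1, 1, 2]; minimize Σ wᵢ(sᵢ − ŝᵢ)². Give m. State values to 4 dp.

m = -2.0808

Sums needed: Σwᵢ·t·t = 359.
Moment sums: Σwᵢ·t·s = -747.
So AᵀWA·[m]ᵀ = AᵀWs: [[359]]·[m]ᵀ = [-747]ᵀ.
Hence m = -747 / 359 ≈ -2.08078.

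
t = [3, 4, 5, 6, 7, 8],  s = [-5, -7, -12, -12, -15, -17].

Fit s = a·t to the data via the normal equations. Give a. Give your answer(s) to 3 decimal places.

a = -2.090

The normal equations are: 199·a = -416.
a = (-416)/199 = -2.09045.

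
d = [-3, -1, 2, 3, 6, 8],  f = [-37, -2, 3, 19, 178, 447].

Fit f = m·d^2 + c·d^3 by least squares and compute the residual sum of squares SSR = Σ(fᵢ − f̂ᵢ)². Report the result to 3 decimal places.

Forming AᵀA = [[5571, 40575]; [40575, 310323]] and Aᵀf = [34864, 268850]ᵀ gives AᵀA·[m, c]ᵀ = Aᵀf.
Determinant 5571·310323 − 40575² = 82478808.
m = (34864·310323 − 40575·268850)/82478808 = -14914613/13746468; c = (5571·268850 − 40575·34864)/82478808 = 13859425/13746468.
Residuals: -15277/1145539, 213517/2291078, -831462/1145539, 3534989/2291078, -819869/1145539, 265069/1145539; SSR = 7977805/2291078.

SSR = 3.482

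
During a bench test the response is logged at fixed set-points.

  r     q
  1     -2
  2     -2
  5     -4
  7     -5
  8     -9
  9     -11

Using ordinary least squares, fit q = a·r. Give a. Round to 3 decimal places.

a = -1.036

The normal equations are: 224·a = -232.
(Σr·r = 224, Σr·q = -232.)
Hence a = -232 / 224 ≈ -1.03571.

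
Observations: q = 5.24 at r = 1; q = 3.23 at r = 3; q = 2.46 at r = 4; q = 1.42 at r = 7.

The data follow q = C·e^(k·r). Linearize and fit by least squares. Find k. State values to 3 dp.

With ln qᵢ as the transformed response and rᵢ as the regressor:
Σr = 15.0000, Σ(r)² = 75.0000, Σln q = 4.0796, Σr·ln q = 11.2290.
Equations: 75.0000·k + 15.0000·ln C = 11.2290;  15.0000·k + 4·ln C = 4.0796.
Δ = 75.0000·4 − (15.0000)² = 75.0000; k = (11.2290·4 − 15.0000·4.0796)/75.0000 = -0.21704, ln C = (75.0000·4.0796 − 15.0000·11.2290)/75.0000 = 1.83382.

k = -0.217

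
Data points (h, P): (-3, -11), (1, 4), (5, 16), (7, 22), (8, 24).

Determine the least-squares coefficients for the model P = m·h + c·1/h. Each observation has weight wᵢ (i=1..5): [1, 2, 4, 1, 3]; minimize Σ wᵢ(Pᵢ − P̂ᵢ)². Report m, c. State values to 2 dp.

Entries of XᵀWX: Σwᵢ·h·h = 352, Σwᵢ·h·1/h = 11, Σwᵢ·1/h·1/h = 1649971/705600.
Moment sums: Σwᵢ·h·P = 1091, Σwᵢ·1/h·P = 3844/105.
Eliminating c: (1649971/705600)·(row 1) − 11·(row 2) gives (15481631/22050)·m = (1649971/705600)·1091 − 11·(3844/105) = 1515969881/705600, so m = 1515969881/495412192.
Then c = ((3844/105) − 11·(1515969881/495412192))/(1649971/705600) = 1775130/1407421.

m = 3.06, c = 1.26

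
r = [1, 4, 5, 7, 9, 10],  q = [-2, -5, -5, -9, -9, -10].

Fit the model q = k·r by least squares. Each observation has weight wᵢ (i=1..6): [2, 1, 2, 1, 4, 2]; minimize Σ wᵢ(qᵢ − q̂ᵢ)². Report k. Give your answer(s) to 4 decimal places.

Sums needed: Σwᵢ·r·r = 641.
For AᵀWq: Σwᵢ·r·q = -661.
Hence k = -661 / 641 ≈ -1.0312.

k = -1.0312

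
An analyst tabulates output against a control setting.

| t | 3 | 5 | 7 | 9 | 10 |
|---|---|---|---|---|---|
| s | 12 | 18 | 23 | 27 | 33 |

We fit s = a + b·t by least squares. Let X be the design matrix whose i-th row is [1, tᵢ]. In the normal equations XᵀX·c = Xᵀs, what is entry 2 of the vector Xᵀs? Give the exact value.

Entry 2 ↔ basis t, so (Xᵀs)_{2} = Σᵢ (t)·sᵢ = (3)·(12) + (5)·(18) + (7)·(23) + (9)·(27) + (10)·(33) = 860.

860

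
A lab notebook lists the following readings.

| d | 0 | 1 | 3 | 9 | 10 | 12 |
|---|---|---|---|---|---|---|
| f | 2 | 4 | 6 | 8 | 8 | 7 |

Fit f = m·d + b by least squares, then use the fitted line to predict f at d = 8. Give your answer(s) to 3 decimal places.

f̂ = 6.725

Normal-equation sums: Σd·d = 335, Σd = 35, Σ1 = 6.
Right-hand side: Σd·f = 258, Σf = 35.
Normal equations: [[335, 35]; [35, 6]]·[m, b]ᵀ = [258, 35]ᵀ.
Δ = 335·6 − 35² = 785.
m = (258·6 − 35·35)/785 = 323/785; b = (335·35 − 35·258)/785 = 539/157.
At d = 8: f̂ = (323/785)·(8) + (539/157)·(1) = 5279/785.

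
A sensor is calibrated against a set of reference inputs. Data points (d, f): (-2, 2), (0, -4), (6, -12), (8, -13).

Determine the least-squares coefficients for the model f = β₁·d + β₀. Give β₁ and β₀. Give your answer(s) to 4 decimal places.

β₁ = -1.4559, β₀ = -2.3824

Forming XᵀX = [[104, 12]; [12, 4]] and Xᵀf = [-180, -27]ᵀ gives XᵀX·[β₁, β₀]ᵀ = Xᵀf.
Determinant 104·4 − 12² = 272.
β₁ = ((-180)·4 − 12·(-27))/272 = -99/68; β₀ = (104·(-27) − 12·(-180))/272 = -81/34.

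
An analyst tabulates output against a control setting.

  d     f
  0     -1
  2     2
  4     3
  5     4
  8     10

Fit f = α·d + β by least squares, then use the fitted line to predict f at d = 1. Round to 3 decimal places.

Normal-equation sums: Σd·d = 109, Σd = 19, Σ1 = 5.
For Mᵀf: Σd·f = 116, Σf = 18.
Normal equations: [[109, 19]; [19, 5]]·[α, β]ᵀ = [116, 18]ᵀ.
Determinant 109·5 − 19² = 184.
α = (116·5 − 19·18)/184 = 119/92; β = (109·18 − 19·116)/184 = -121/92.
At d = 1: f̂ = (119/92)·(1) + (-121/92)·(1) = -1/46.

f̂ = -0.022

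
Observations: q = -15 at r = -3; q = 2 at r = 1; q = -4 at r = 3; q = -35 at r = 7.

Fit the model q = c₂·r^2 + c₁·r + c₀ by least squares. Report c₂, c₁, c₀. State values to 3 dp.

Forming XᵀX = [[2564, 344, 68]; [344, 68, 8]; [68, 8, 4]] and Xᵀq = [-1884, -210, -52]ᵀ gives XᵀX·[c₂, c₁, c₀]ᵀ = Xᵀq.
Inverting the 3×3 Gram matrix, [c₂, c₁, c₀]ᵀ = [-1, 51/26, 1/13]ᵀ.

c₂ = -1.000, c₁ = 1.962, c₀ = 0.077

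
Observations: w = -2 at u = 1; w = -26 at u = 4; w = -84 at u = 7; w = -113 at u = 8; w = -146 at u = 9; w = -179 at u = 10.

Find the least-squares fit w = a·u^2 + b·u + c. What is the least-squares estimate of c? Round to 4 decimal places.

From the data, Σu^2·u^2 = 23315, Σu^2·u = 2649, Σu^2 = 311, Σu·u = 311, Σu = 39, Σ1 = 6.
And Σu^2·w = -41492, Σu·w = -4702, Σw = -550.
AᵀA·[a, b, c]ᵀ = Aᵀw becomes [[23315, 2649, 311]; [2649, 311, 39]; [311, 39, 6]]·[a, b, c]ᵀ = [-41492, -4702, -550]ᵀ.
Row-reducing yields a = -23621/11968, b = 116021/59840, c = -58847/29920.

c = -1.9668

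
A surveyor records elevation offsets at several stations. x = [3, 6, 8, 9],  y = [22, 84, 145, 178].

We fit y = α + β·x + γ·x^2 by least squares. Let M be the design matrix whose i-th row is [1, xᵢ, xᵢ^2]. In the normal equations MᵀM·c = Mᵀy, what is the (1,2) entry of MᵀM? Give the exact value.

Row 1 ↔ basis 1, column 2 ↔ basis x, so (MᵀM)_{1,2} = Σᵢ x = (1)·(3) + (1)·(6) + (1)·(8) + (1)·(9) = 26.

26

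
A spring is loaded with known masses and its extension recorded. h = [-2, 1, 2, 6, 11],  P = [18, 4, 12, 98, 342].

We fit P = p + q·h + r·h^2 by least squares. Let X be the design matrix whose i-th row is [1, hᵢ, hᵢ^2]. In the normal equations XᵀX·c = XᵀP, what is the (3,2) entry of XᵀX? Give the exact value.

Row 3 ↔ basis h^2, column 2 ↔ basis h, so (XᵀX)_{3,2} = Σᵢ (h^2)·(h) = (4)·(-2) + (1)·(1) + (4)·(2) + (36)·(6) + (121)·(11) = 1548.

1548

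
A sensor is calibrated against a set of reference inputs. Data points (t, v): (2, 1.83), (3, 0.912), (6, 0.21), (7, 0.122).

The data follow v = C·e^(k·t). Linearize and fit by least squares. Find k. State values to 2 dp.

Taking logs, ln v = k·t + ln C, so regress ln v on t.
XᵀX = [[98.0000, 18.0000]; [18.0000, 4]], rhs = [-23.1577, -3.1522]ᵀ  (here Σt = 18.0000, Σ(t)² = 98.0000, Σln v = -3.1522, Σt·ln v = -23.1577).
Solving (det = 68.0000): k = -0.52782, ln C = 1.58714.

k = -0.53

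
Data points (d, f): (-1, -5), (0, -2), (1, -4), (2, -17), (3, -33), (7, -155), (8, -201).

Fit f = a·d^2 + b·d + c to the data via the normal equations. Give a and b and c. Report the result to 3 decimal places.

a = -2.980, b = -1.008, c = -2.208

Forming AᵀA = [[6596, 890, 128]; [890, 128, 20]; [128, 20, 7]] and Aᵀf = [-20833, -2825, -417]ᵀ gives AᵀA·[a, b, c]ᵀ = Aᵀf.
Row-reducing yields a = -277945/93282, b = -93995/93282, c = -34327/15547.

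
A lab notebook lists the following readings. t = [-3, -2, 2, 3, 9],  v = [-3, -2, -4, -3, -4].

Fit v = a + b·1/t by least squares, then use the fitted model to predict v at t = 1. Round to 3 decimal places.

v̂ = -4.654

Entries of XᵀX: Σ1 = 5, Σ1/t = 1/9, Σ1/t·1/t = 119/162.
For Xᵀv: Σv = -16, Σ1/t·v = -13/9.
XᵀX·[a, b]ᵀ = Xᵀv becomes [[5, 1/9]; [1/9, 119/162]]·[a, b]ᵀ = [-16, -13/9]ᵀ.
Eliminating b: (119/162)·(row 1) − (1/9)·(row 2) gives (593/162)·a = (119/162)·(-16) − (1/9)·(-13/9) = -313/27, so a = -1878/593.
Then b = ((-13/9) − (1/9)·(-1878/593))/(119/162) = -882/593.
At t = 1: v̂ = (-1878/593)·(1) + (-882/593)·(1) = -2760/593.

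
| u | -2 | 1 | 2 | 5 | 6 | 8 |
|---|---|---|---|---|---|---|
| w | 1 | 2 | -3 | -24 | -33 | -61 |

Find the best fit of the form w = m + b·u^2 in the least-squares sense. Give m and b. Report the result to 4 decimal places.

m = 2.7056, b = -1.0017

Compute the Gram sums: Σ1 = 6, Σu^2 = 134, Σu^2·u^2 = 6050.
For Aᵀw: Σw = -118, Σu^2·w = -5698.
Normal equations: [[6, 134]; [134, 6050]]·[m, b]ᵀ = [-118, -5698]ᵀ.
Determinant 6·6050 − 134² = 18344.
m = ((-118)·6050 − 134·(-5698))/18344 = 6204/2293; b = (6·(-5698) − 134·(-118))/18344 = -2297/2293.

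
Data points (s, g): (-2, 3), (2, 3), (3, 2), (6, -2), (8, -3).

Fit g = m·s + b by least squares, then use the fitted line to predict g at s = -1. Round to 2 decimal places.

The normal equations are: 117·m + 17·b = -30;  17·m + 5·b = 3.
Δ = 117·5 − 17² = 296.
m = ((-30)·5 − 17·3)/296 = -201/296; b = (117·3 − 17·(-30))/296 = 861/296.
At s = -1: ĝ = (-201/296)·(-1) + (861/296)·(1) = 531/148.

ĝ = 3.59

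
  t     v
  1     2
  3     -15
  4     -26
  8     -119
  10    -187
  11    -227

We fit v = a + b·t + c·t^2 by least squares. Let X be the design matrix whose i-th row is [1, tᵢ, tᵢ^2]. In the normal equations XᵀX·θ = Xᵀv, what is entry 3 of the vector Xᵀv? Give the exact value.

Entry 3 ↔ basis t^2, so (Xᵀv)_{3} = Σᵢ (t^2)·vᵢ = (1)·(2) + (9)·(-15) + (16)·(-26) + (64)·(-119) + (100)·(-187) + (121)·(-227) = -54332.

-54332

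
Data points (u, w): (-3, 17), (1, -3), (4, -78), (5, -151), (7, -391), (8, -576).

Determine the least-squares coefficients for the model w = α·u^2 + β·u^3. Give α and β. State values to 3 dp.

α = -1.012, β = -0.997

With design matrix A, AᵀA = [[7460, 53482]; [53482, 400244]] and Aᵀw = [-60896, -453354]ᵀ.
Δ = 7460·400244 − 53482² = 125495916.
α = ((-60896)·400244 − 53482·(-453354))/125495916 = -2441923/2413383; β = (7460·(-453354) − 53482·(-60896))/125495916 = -31295242/31373979.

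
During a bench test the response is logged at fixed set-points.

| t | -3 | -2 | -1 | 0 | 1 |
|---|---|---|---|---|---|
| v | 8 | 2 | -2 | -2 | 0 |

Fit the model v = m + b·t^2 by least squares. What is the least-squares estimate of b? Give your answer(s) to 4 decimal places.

b = 1.1111

From the data, Σ1 = 5, Σt^2 = 15, Σt^2·t^2 = 99.
Right-hand side: Σv = 6, Σt^2·v = 78.
Determinant 5·99 − 15² = 270.
m = (6·99 − 15·78)/270 = -32/15; b = (5·78 − 15·6)/270 = 10/9.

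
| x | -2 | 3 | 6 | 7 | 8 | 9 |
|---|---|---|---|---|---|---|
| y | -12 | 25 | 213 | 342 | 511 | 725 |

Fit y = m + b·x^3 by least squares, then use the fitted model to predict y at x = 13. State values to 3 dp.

ŷ = 2194.995

From the data, Σ1 = 6, Σx^3 = 1819, Σx^3·x^3 = 958683.
For Aᵀy: Σy = 1804, Σx^3·y = 954242.
Δ = 6·958683 − 1819² = 2443337.
m = (1804·958683 − 1819·954242)/2443337 = -6302066/2443337; b = (6·954242 − 1819·1804)/2443337 = 2443976/2443337.
At x = 13: ŷ = (-6302066/2443337)·(1) + (2443976/2443337)·(2197) = 5363113206/2443337.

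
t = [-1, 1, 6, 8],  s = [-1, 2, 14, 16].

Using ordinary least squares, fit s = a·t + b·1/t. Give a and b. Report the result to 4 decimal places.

a = 2.1307, b = -0.5820

Forming AᵀA = [[102, 4]; [4, 1177/576]] and Aᵀs = [215, 22/3]ᵀ gives AᵀA·[a, b]ᵀ = Aᵀs.
Eliminating b: (1177/576)·(row 1) − 4·(row 2) gives (18473/96)·a = (1177/576)·215 − 4·(22/3) = 236159/576, so a = 33737/15834.
Then b = ((22/3) − 4·(33737/15834))/(1177/576) = -1536/2639.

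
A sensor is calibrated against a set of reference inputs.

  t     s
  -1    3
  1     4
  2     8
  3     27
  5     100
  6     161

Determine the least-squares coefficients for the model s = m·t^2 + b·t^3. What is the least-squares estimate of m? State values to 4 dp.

m = 1.5278

Compute the Gram sums: Σt^2·t^2 = 2020, Σt^2·t^3 = 11176, Σt^3·t^3 = 63076.
Right-hand side: Σt^2·s = 8578, Σt^3·s = 48070.
Normal equations: [[2020, 11176]; [11176, 63076]]·[m, b]ᵀ = [8578, 48070]ᵀ.
Determinant 2020·63076 − 11176² = 2510544.
m = (8578·63076 − 11176·48070)/2510544 = 159817/104606; b = (2020·48070 − 11176·8578)/2510544 = 51403/104606.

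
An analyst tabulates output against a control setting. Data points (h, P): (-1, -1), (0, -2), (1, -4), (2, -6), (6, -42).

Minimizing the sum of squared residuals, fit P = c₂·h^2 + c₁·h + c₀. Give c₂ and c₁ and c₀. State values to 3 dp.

c₂ = -0.988, c₁ = -0.824, c₀ = -1.381

The normal equations are: 1314·c₂ + 224·c₁ + 42·c₀ = -1541;  224·c₂ + 42·c₁ + 8·c₀ = -267;  42·c₂ + 8·c₁ + 5·c₀ = -55.
(Σh^2·h^2 = 1314, Σh^2·h = 224, Σh^2 = 42, Σh·h = 42, Σh = 8, Σ1 = 5, Σh^2·P = -1541, Σh·P = -267, ΣP = -55.)
Inverting the 3×3 Gram matrix, [c₂, c₁, c₀]ᵀ = [-8599/8702, -7169/8702, -6010/4351]ᵀ.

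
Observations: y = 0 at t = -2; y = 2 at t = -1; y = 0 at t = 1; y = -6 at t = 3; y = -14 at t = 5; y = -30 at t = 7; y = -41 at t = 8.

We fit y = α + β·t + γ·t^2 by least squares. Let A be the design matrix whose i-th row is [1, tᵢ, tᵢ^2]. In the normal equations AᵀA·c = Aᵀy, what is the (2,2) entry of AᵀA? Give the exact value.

Row 2 ↔ basis t, column 2 ↔ basis t, so (AᵀA)_{2,2} = Σᵢ (t)·(t) = (-2)·(-2) + (-1)·(-1) + (1)·(1) + (3)·(3) + (5)·(5) + (7)·(7) + (8)·(8) = 153.

153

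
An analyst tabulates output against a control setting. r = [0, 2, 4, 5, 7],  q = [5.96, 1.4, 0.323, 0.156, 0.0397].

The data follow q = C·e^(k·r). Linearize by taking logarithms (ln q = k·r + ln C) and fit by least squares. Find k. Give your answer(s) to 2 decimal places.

k = -0.72

Let Y = ln q. Fitting Y = k·r + ln C by least squares:
Σr = 18.0000, Σ(r)² = 94.0000, Σln q = -4.0929, Σr·ln q = -35.7218.
Equations: 94.0000·k + 18.0000·ln C = -35.7218;  18.0000·k + 5·ln C = -4.0929.
Solving (det = 146.0000): k = -0.71875, ln C = 1.76893.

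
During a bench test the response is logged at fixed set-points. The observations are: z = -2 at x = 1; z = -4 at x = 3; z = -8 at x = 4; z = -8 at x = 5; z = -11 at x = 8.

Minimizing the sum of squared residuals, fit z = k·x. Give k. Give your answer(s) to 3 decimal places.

k = -1.513

Normal-equation sums: Σx·x = 115.
Moment sums: Σx·z = -174.
So MᵀM·[k]ᵀ = Mᵀz: [[115]]·[k]ᵀ = [-174]ᵀ.
Hence k = -174 / 115 ≈ -1.51304.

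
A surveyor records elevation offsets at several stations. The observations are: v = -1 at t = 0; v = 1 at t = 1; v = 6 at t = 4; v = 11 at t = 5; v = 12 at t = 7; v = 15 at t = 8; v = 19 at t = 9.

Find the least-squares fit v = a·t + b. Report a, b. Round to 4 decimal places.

The normal system MᵀM·[a, b]ᵀ = Mᵀv is [[236, 34]; [34, 7]]·[a, b]ᵀ = [455, 63]ᵀ.
Eliminating b: 7·(row 1) − 34·(row 2) gives 496·a = 7·455 − 34·63 = 1043, so a = 1043/496.
Then b = (63 − 34·(1043/496))/7 = -301/248.

a = 2.1028, b = -1.2137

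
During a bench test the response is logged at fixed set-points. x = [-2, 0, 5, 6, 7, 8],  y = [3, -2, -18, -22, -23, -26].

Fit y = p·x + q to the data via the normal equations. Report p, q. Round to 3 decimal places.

p = -2.988, q = -2.715

From the data, Σx·x = 178, Σx = 24, Σ1 = 6.
Moment sums: Σx·y = -597, Σy = -88.
So MᵀM·[p, q]ᵀ = Mᵀy: [[178, 24]; [24, 6]]·[p, q]ᵀ = [-597, -88]ᵀ.
det = 178·6 − 24² = 492.
p = ((-597)·6 − 24·(-88))/492 = -245/82; q = (178·(-88) − 24·(-597))/492 = -334/123.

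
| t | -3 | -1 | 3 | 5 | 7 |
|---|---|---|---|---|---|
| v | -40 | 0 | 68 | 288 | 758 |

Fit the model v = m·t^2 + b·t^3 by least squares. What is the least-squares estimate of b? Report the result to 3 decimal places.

b = 1.987

Compute the Gram sums: Σt^2·t^2 = 3189, Σt^2·t^3 = 19931, Σt^3·t^3 = 134733.
And Σt^2·v = 44594, Σt^3·v = 298910.
Δ = 3189·134733 − 19931² = 32418776.
m = (44594·134733 − 19931·298910)/32418776 = 275588/176189; b = (3189·298910 − 19931·44594)/32418776 = 350114/176189.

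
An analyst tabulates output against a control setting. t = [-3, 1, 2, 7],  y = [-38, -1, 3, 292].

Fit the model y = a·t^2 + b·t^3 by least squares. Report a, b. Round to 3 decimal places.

The normal equations are: 2499·a + 16597·b = 13977;  16597·a + 118443·b = 101205.
det = 2499·118443 − 16597² = 20528648.
a = (13977·118443 − 16597·101205)/20528648 = -12110787/10264324; b = (2499·101205 − 16597·13977)/20528648 = 1495359/1466332.

a = -1.180, b = 1.020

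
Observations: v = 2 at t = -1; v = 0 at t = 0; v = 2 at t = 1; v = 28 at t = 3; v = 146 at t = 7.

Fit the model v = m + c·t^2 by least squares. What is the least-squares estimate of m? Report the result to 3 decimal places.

The normal system MᵀM·[m, c]ᵀ = Mᵀv is [[5, 60]; [60, 2484]]·[m, c]ᵀ = [178, 7410]ᵀ.
Determinant 5·2484 − 60² = 8820.
m = (178·2484 − 60·7410)/8820 = -68/245; c = (5·7410 − 60·178)/8820 = 293/98.

m = -0.278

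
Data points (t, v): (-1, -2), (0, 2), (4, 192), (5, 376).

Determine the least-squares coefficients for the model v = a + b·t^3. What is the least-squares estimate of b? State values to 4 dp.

Compute the Gram sums: Σ1 = 4, Σt^3 = 188, Σt^3·t^3 = 19722.
Moment sums: Σv = 568, Σt^3·v = 59290.
So MᵀM·[a, b]ᵀ = Mᵀv: [[4, 188]; [188, 19722]]·[a, b]ᵀ = [568, 59290]ᵀ.
Determinant 4·19722 − 188² = 43544.
a = (568·19722 − 188·59290)/43544 = 6947/5443; b = (4·59290 − 188·568)/43544 = 16297/5443.

b = 2.9941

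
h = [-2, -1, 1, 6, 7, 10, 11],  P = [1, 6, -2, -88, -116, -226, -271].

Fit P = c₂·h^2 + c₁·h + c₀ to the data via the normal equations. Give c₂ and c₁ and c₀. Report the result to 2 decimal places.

Forming XᵀX = [[28356, 2882, 312]; [2882, 312, 32]; [312, 32, 7]] and XᵀP = [-64235, -6591, -696]ᵀ gives XᵀX·[c₂, c₁, c₀]ᵀ = XᵀP.
Row-reducing yields c₂ = -1151/586, c₁ = -1945/586, c₀ = 964/293.

c₂ = -1.96, c₁ = -3.32, c₀ = 3.29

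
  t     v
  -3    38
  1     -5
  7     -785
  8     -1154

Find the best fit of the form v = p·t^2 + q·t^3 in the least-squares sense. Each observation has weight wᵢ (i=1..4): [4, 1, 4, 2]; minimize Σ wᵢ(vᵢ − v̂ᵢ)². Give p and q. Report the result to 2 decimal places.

p = -1.86, q = -2.02

Sums needed: Σwᵢ·t^2·t^2 = 18121, Σwᵢ·t^2·t^3 = 131793, Σwᵢ·t^3·t^3 = 997801.
Moment sums: Σwᵢ·t^2·v = -300209, Σwᵢ·t^3·v = -2262825.
Determinant 18121·997801 − 131793² = 711757072.
p = ((-300209)·997801 − 131793·(-2262825))/711757072 = -82771574/44484817; q = (18121·(-2262825) − 131793·(-300209))/711757072 = -89950443/44484817.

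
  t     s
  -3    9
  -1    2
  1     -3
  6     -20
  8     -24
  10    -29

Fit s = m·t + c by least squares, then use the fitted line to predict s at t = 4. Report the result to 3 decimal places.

ŝ = -12.312

With design matrix X, XᵀX = [[211, 21]; [21, 6]] and Xᵀs = [-634, -65]ᵀ.
det = 211·6 − 21² = 825.
m = ((-634)·6 − 21·(-65))/825 = -813/275; c = (211·(-65) − 21·(-634))/825 = -401/825.
At t = 4: ŝ = (-813/275)·(4) + (-401/825)·(1) = -10157/825.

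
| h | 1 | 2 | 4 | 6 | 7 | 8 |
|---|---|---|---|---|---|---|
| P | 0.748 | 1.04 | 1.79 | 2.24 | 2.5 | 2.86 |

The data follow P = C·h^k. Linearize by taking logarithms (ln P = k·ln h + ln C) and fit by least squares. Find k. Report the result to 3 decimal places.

Linearized form: ln P = k·ln h + ln C. From the 6 transformed points,
Σln h = 7.8966, Σ(ln h)² = 13.7233, Σln P = 3.1047, Σln h·ln P = 6.2475.
Normal system: [[13.7233, 7.8966]; [7.8966, 6]]·[k, ln C]ᵀ = [6.2475, 3.1047]ᵀ.
Solving (det = 19.9843): k = 0.64894, ln C = -0.33661.

k = 0.649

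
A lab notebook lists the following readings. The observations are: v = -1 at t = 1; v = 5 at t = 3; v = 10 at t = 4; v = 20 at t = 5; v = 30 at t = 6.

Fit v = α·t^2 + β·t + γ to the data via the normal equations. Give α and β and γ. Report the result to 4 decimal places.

The normal equations are: 2259·α + 433·β + 87·γ = 1784;  433·α + 87·β + 19·γ = 334;  87·α + 19·β + 5·γ = 64.
Inverting the 3×3 Gram matrix, [α, β, γ]ᵀ = [780/679, -1231/679, -29/97]ᵀ.

α = 1.1487, β = -1.8130, γ = -0.2990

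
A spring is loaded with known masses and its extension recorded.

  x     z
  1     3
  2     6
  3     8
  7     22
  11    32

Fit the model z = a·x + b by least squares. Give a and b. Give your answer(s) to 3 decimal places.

From the data, Σx·x = 184, Σx = 24, Σ1 = 5.
For Aᵀz: Σx·z = 545, Σz = 71.
Normal equations: [[184, 24]; [24, 5]]·[a, b]ᵀ = [545, 71]ᵀ.
Δ = 184·5 − 24² = 344.
a = (545·5 − 24·71)/344 = 1021/344; b = (184·71 − 24·545)/344 = -2/43.

a = 2.968, b = -0.047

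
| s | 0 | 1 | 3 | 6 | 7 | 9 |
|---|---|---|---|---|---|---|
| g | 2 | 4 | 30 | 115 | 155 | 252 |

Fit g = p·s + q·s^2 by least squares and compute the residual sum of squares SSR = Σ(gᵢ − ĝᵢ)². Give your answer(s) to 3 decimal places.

SSR = 4.742

XᵀX·[p, q]ᵀ = Xᵀg reads: 176·p + 1316·q = 4137;  1316·p + 10340·q = 32421.
(Σs·s = 176, Σs·s^2 = 1316, Σs^2·s^2 = 10340, Σs·g = 4137, Σs^2·g = 32421.)
Determinant 176·10340 − 1316² = 87984.
p = (4137·10340 − 1316·32421)/87984 = 49/39; q = (176·32421 − 1316·4137)/87984 = 21817/7332.
Residuals: 2, -567/2444, -1343/2444, 16/47, 981/2444, -807/2444; SSR = 11589/2444.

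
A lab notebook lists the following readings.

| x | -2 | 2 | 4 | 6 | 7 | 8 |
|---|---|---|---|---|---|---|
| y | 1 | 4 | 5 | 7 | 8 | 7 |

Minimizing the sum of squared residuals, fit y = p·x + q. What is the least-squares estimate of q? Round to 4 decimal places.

q = 2.5085

Entries of AᵀA: Σx·x = 173, Σx = 25, Σ1 = 6.
Right-hand side: Σx·y = 180, Σy = 32.
AᵀA·[p, q]ᵀ = Aᵀy becomes [[173, 25]; [25, 6]]·[p, q]ᵀ = [180, 32]ᵀ.
Eliminating q: 6·(row 1) − 25·(row 2) gives 413·p = 6·180 − 25·32 = 280, so p = 40/59.
Then q = (32 − 25·(40/59))/6 = 148/59.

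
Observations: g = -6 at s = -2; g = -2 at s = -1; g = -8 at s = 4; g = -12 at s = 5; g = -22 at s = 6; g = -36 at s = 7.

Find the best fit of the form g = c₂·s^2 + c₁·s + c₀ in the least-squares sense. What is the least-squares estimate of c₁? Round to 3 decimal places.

c₁ = 2.136

Compute the Gram sums: Σs^2·s^2 = 4595, Σs^2·s = 739, Σs^2 = 131, Σs·s = 131, Σs = 19, Σ1 = 6.
Right-hand side: Σs^2·g = -3010, Σs·g = -462, Σg = -86.
Normal equations: [[4595, 739, 131]; [739, 131, 19]; [131, 19, 6]]·[c₂, c₁, c₀]ᵀ = [-3010, -462, -86]ᵀ.
Inverting the 3×3 Gram matrix, [c₂, c₁, c₀]ᵀ = [-5617/5340, 57037/26700, 4156/2225]ᵀ.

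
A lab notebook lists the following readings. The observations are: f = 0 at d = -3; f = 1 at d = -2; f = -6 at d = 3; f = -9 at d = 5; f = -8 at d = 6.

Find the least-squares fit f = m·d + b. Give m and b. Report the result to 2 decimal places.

m = -1.10, b = -2.42

Setting ∂/∂m … = 0 gives: 83·m + 9·b = -113;  9·m + 5·b = -22.
Determinant 83·5 − 9² = 334.
m = ((-113)·5 − 9·(-22))/334 = -367/334; b = (83·(-22) − 9·(-113))/334 = -809/334.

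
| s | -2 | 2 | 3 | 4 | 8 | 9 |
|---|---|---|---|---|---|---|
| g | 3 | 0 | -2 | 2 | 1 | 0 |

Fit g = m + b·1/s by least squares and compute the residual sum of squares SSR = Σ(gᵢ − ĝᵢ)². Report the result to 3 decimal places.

SSR = 7.940

The normal system AᵀA·[m, b]ᵀ = Aᵀg is [[6, 59/72]; [59/72, 3637/5184]]·[m, b]ᵀ = [4, -37/24]ᵀ.
Determinant 6·(3637/5184) − (59/72)² = 18341/5184.
m = (4·(3637/5184) − (59/72)·(-37/24))/(18341/5184) = 21097/18341; b = (6·(-37/24) − (59/72)·4)/(18341/5184) = -64944/18341.
Residuals: 1454/18341, 11375/18341, -36131/18341, 31821/18341, 5362/18341, -13881/18341; SSR = 145628/18341.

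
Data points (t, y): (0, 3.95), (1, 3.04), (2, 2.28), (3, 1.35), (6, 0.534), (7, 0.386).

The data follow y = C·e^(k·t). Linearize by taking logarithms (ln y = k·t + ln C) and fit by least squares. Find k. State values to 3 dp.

With ln yᵢ as the transformed response and tᵢ as the regressor:
XᵀX = [[99.0000, 19.0000]; [19.0000, 6]], rhs = [-6.7671, 2.0306]ᵀ  (here Σt = 19.0000, Σ(t)² = 99.0000, Σln y = 2.0306, Σt·ln y = -6.7671).
Slope k = (n·Σt·ln y − Σt·Σln y)/(n·Σ(t)² − (Σt)²) = (6·-6.7671 − 19.0000·2.0306)/233.0000 = -0.33984; ln C = (Σln y − k·Σt)/n = 1.41460.

k = -0.340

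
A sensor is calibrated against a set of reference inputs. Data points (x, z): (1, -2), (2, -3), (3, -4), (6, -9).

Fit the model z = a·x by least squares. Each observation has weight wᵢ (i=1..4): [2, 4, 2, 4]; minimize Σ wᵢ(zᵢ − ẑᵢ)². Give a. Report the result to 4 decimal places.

a = -1.4889

From the data, Σwᵢ·x·x = 180.
For MᵀWz: Σwᵢ·x·z = -268.
So MᵀWM·[a]ᵀ = MᵀWz: [[180]]·[a]ᵀ = [-268]ᵀ.
Hence a = -268 / 180 ≈ -1.48889.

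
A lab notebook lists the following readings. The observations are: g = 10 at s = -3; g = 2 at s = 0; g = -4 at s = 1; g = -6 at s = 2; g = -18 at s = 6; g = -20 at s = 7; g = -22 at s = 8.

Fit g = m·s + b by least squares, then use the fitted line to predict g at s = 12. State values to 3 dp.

From the data, Σs·s = 163, Σs = 21, Σ1 = 7.
Right-hand side: Σs·g = -470, Σg = -58.
Eliminating b: 7·(row 1) − 21·(row 2) gives 700·m = 7·(-470) − 21·(-58) = -2072, so m = -74/25.
Then b = ((-58) − 21·(-74/25))/7 = 104/175.
At s = 12: ĝ = (-74/25)·(12) + (104/175)·(1) = -6112/175.

ĝ = -34.926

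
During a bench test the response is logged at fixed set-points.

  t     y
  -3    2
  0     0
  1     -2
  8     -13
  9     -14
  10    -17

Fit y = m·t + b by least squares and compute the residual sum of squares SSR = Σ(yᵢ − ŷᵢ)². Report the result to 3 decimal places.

With design matrix M, MᵀM = [[255, 25]; [25, 6]] and Mᵀy = [-408, -44]ᵀ.
Δ = 255·6 − 25² = 905.
m = ((-408)·6 − 25·(-44))/905 = -1348/905; b = (255·(-44) − 25·(-408))/905 = -204/181.
Residuals: -1214/905, 204/181, 558/905, 39/905, 482/905, -177/181; SSR = 4246/905.

SSR = 4.692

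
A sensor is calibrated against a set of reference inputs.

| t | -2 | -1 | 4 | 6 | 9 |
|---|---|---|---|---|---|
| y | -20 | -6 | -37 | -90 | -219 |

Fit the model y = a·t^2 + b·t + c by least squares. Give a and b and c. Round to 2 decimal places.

a = -3.07, b = 3.36, c = -0.42

Forming MᵀM = [[8130, 1000, 138]; [1000, 138, 16]; [138, 16, 5]] and Mᵀy = [-21657, -2613, -372]ᵀ gives MᵀM·[a, b, c]ᵀ = Mᵀy.
Inverting the 3×3 Gram matrix, [a, b, c]ᵀ = [-485637/158174, 531813/158174, -33183/79087]ᵀ.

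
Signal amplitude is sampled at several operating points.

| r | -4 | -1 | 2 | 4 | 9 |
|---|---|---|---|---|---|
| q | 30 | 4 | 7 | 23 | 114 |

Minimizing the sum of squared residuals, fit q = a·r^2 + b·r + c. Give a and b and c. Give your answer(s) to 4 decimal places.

The normal system XᵀX·[a, b, c]ᵀ = Xᵀq is [[7090, 736, 118]; [736, 118, 10]; [118, 10, 5]]·[a, b, c]ᵀ = [10114, 1008, 178]ᵀ.
Row-reducing yields a = 316867/214887, b = -187012/214887, c = 181980/71629.

a = 1.4746, b = -0.8703, c = 2.5406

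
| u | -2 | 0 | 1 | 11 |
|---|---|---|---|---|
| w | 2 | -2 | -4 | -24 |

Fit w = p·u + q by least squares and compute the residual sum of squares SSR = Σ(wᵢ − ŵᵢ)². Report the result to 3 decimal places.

SSR = 0.000

Compute the Gram sums: Σu·u = 126, Σu = 10, Σ1 = 4.
And Σu·w = -272, Σw = -28.
So MᵀM·[p, q]ᵀ = Mᵀw: [[126, 10]; [10, 4]]·[p, q]ᵀ = [-272, -28]ᵀ.
Δ = 126·4 − 10² = 404.
p = ((-272)·4 − 10·(-28))/404 = -2; q = (126·(-28) − 10·(-272))/404 = -2.
Residuals: 0, 0, 0, 0; SSR = 0.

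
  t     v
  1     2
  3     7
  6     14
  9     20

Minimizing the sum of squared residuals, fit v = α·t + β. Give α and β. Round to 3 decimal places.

α = 2.252, β = 0.054

AᵀA·[α, β]ᵀ = Aᵀv reads: 127·α + 19·β = 287;  19·α + 4·β = 43.
(Σt·t = 127, Σt = 19, Σ1 = 4, Σt·v = 287, Σv = 43.)
Eliminating β: 4·(row 1) − 19·(row 2) gives 147·α = 4·287 − 19·43 = 331, so α = 331/147.
Then β = (43 − 19·(331/147))/4 = 8/147.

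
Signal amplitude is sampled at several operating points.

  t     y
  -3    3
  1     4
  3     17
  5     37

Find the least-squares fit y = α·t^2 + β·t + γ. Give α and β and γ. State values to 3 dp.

α = 0.989, β = 2.291, γ = 0.939

Entries of AᵀA: Σt^2·t^2 = 788, Σt^2·t = 126, Σt^2 = 44, Σt·t = 44, Σt = 6, Σ1 = 4.
And Σt^2·y = 1109, Σt·y = 231, Σy = 61.
Normal equations: [[788, 126, 44]; [126, 44, 6]; [44, 6, 4]]·[α, β, γ]ᵀ = [1109, 231, 61]ᵀ.
Row-reducing yields α = 87/88, β = 126/55, γ = 413/440.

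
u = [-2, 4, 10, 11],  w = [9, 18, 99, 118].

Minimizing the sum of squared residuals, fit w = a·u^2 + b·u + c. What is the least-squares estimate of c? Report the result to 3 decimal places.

c = 4.157

Compute the Gram sums: Σu^2·u^2 = 24913, Σu^2·u = 2387, Σu^2 = 241, Σu·u = 241, Σu = 23, Σ1 = 4.
Moment sums: Σu^2·w = 24502, Σu·w = 2342, Σw = 244.
So MᵀM·[a, b, c]ᵀ = Mᵀw: [[24913, 2387, 241]; [2387, 241, 23]; [241, 23, 4]]·[a, b, c]ᵀ = [24502, 2342, 244]ᵀ.
Row-reducing yields a = 931/946, b = -2017/4730, c = 9832/2365.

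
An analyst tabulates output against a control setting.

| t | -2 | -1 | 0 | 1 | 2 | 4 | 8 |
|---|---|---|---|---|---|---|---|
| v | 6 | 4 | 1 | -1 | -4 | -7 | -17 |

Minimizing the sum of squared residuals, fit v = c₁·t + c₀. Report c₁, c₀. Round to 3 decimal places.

Setting ∂/∂c₁ … = 0 gives: 90·c₁ + 12·c₀ = -189;  12·c₁ + 7·c₀ = -18.
Determinant 90·7 − 12² = 486.
c₁ = ((-189)·7 − 12·(-18))/486 = -41/18; c₀ = (90·(-18) − 12·(-189))/486 = 4/3.

c₁ = -2.278, c₀ = 1.333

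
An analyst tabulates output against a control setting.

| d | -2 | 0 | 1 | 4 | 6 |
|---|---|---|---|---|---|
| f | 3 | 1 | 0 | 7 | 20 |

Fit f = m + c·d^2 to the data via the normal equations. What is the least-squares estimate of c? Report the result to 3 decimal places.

The normal equations are: 5·m + 57·c = 31;  57·m + 1569·c = 844.
Determinant 5·1569 − 57² = 4596.
m = (31·1569 − 57·844)/4596 = 177/1532; c = (5·844 − 57·31)/4596 = 2453/4596.

c = 0.534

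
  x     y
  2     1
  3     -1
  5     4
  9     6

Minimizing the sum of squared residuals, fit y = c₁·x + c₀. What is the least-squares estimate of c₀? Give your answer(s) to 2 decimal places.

c₀ = -1.71

With design matrix M, MᵀM = [[119, 19]; [19, 4]] and Mᵀy = [73, 10]ᵀ.
Eliminating c₀: 4·(row 1) − 19·(row 2) gives 115·c₁ = 4·73 − 19·10 = 102, so c₁ = 102/115.
Then c₀ = (10 − 19·(102/115))/4 = -197/115.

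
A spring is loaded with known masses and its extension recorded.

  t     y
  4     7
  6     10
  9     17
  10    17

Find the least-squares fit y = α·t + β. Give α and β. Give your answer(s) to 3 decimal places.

Forming XᵀX = [[233, 29]; [29, 4]] and Xᵀy = [411, 51]ᵀ gives XᵀX·[α, β]ᵀ = Xᵀy.
Δ = 233·4 − 29² = 91.
α = (411·4 − 29·51)/91 = 165/91; β = (233·51 − 29·411)/91 = -36/91.

α = 1.813, β = -0.396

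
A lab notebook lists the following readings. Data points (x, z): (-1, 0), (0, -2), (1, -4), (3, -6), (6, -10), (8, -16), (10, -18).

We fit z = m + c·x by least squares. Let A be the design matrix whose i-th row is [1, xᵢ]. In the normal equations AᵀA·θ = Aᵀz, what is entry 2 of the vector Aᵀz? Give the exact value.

-390

Entry 2 ↔ basis x, so (Aᵀz)_{2} = Σᵢ (x)·zᵢ = (-1)·(0) + (0)·(-2) + (1)·(-4) + (3)·(-6) + (6)·(-10) + (8)·(-16) + (10)·(-18) = -390.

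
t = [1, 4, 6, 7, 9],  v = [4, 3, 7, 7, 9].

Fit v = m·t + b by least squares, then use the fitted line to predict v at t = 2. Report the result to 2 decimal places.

v̂ = 3.62

Setting ∂/∂m … = 0 gives: 183·m + 27·b = 188;  27·m + 5·b = 30.
(Σt·t = 183, Σt = 27, Σ1 = 5, Σt·v = 188, Σv = 30.)
Eliminating b: 5·(row 1) − 27·(row 2) gives 186·m = 5·188 − 27·30 = 130, so m = 65/93.
Then b = (30 − 27·(65/93))/5 = 69/31.
At t = 2: v̂ = (65/93)·(2) + (69/31)·(1) = 337/93.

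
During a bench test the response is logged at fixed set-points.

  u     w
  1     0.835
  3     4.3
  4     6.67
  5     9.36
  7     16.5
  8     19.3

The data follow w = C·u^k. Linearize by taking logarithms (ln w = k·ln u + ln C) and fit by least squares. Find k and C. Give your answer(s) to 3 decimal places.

Let Y = ln w. Fitting Y = k·ln u + ln C by least squares:
Sums: Σln u = 8.1197, Σ(ln u)² = 13.8297, Σln w = 11.1758, Σln u·ln w = 19.4430.
Normal system: [[13.8297, 8.1197]; [8.1197, 6]]·[k, ln C]ᵀ = [19.4430, 11.1758]ᵀ.
Slope k = (n·Σln u·ln w − Σln u·Σln w)/(n·Σ(ln u)² − (Σln u)²) = (6·19.4430 − 8.1197·11.1758)/17.0487 = 1.51998; ln C = (Σln w − k·Σln u)/n = -0.19432, so C = exp(-0.19432) = 0.82339.

k = 1.520, C = 0.823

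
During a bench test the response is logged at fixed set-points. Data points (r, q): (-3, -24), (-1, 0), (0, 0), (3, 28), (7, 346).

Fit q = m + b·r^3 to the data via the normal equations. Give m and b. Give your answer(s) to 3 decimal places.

m = 1.295, b = 1.004

AᵀA·[m, b]ᵀ = Aᵀq reads: 5·m + 342·b = 350;  342·m + 119108·b = 120082.
(Σ1 = 5, Σr^3 = 342, Σr^3·r^3 = 119108, Σq = 350, Σr^3·q = 120082.)
Δ = 5·119108 − 342² = 478576.
m = (350·119108 − 342·120082)/478576 = 154939/119644; b = (5·120082 − 342·350)/478576 = 240355/239288.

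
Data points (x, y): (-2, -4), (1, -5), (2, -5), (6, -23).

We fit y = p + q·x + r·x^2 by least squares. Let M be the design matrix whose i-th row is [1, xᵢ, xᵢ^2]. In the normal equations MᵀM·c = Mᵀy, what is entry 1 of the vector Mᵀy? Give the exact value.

Entry 1 ↔ basis 1, so (Mᵀy)_{1} = Σᵢ yᵢ = (1)·(-4) + (1)·(-5) + (1)·(-5) + (1)·(-23) = -37.

-37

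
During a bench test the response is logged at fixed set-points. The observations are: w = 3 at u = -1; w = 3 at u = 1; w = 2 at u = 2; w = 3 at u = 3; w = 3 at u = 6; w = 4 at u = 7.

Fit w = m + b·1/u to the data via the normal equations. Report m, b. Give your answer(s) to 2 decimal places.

m = 3.03, b = -0.16

Forming AᵀA = [[6, 8/7]; [8/7, 2125/882]] and Aᵀw = [18, 43/14]ᵀ gives AᵀA·[m, b]ᵀ = Aᵀw.
Determinant 6·(2125/882) − (8/7)² = 1933/147.
m = (18·(2125/882) − (8/7)·(43/14))/(1933/147) = 5859/1933; b = (6·(43/14) − (8/7)·18)/(1933/147) = -315/1933.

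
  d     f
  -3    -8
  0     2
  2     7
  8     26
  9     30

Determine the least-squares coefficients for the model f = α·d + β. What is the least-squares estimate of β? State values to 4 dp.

Sums needed: Σd·d = 158, Σd = 16, Σ1 = 5.
Right-hand side: Σd·f = 516, Σf = 57.
Normal equations: [[158, 16]; [16, 5]]·[α, β]ᵀ = [516, 57]ᵀ.
Eliminating β: 5·(row 1) − 16·(row 2) gives 534·α = 5·516 − 16·57 = 1668, so α = 278/89.
Then β = (57 − 16·(278/89))/5 = 125/89.

β = 1.4045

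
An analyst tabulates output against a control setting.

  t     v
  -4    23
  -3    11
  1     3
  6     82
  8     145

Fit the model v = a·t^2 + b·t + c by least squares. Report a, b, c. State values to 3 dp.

Sums needed: Σt^2·t^2 = 5730, Σt^2·t = 638, Σt^2 = 126, Σt·t = 126, Σt = 8, Σ1 = 5.
Moment sums: Σt^2·v = 12702, Σt·v = 1530, Σv = 264.
Normal equations: [[5730, 638, 126]; [638, 126, 8]; [126, 8, 5]]·[a, b, c]ᵀ = [12702, 1530, 264]ᵀ.
Solving the 3×3 system (Gaussian elimination) gives a = 125883/61724, b = 118641/61724, c = -51525/30862.

a = 2.039, b = 1.922, c = -1.670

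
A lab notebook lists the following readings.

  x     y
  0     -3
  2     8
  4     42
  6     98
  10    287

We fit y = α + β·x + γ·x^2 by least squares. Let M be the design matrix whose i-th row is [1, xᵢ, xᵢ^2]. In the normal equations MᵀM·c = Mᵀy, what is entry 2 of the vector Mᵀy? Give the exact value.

3642

Entry 2 ↔ basis x, so (Mᵀy)_{2} = Σᵢ (x)·yᵢ = (0)·(-3) + (2)·(8) + (4)·(42) + (6)·(98) + (10)·(287) = 3642.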